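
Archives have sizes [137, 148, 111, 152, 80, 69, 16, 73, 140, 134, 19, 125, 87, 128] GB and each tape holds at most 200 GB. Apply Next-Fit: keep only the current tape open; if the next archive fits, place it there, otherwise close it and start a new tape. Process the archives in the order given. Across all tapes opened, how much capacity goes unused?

Put 137 GB in tape 1; 63 GB remain.
Put 148 GB in tape 2; 52 GB remain.
Put 111 GB in tape 3; 89 GB remain.
Put 152 GB in tape 4; 48 GB remain.
Put 80 GB in tape 5; 120 GB remain.
Put 69 GB in tape 5; 51 GB remain.
Put 16 GB in tape 5; 35 GB remain.
Put 73 GB in tape 6; 127 GB remain.
Put 140 GB in tape 7; 60 GB remain.
Put 134 GB in tape 8; 66 GB remain.
Put 19 GB in tape 8; 47 GB remain.
Put 125 GB in tape 9; 75 GB remain.
Put 87 GB in tape 10; 113 GB remain.
Put 128 GB in tape 11; 72 GB remain.
11 tapes × 200 GB = 2200 GB; used 1419 GB; unused 781 GB.

781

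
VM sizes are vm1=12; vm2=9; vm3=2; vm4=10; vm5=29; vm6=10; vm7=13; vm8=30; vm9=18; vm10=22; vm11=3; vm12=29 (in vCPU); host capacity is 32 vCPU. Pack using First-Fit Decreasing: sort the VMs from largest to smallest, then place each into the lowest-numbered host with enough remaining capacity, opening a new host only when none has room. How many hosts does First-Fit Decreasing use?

Sorted descending: 30, 29, 29, 22, 18, 13, 12, 10, 10, 9, 3, 2.
Put 30 vCPU in host 1; 2 vCPU remain.
Put 29 vCPU in host 2; 3 vCPU remain.
Put 29 vCPU in host 3; 3 vCPU remain.
Put 22 vCPU in host 4; 10 vCPU remain.
Put 18 vCPU in host 5; 14 vCPU remain.
Put 13 vCPU in host 5; 1 vCPU remain.
Put 12 vCPU in host 6; 20 vCPU remain.
Put 10 vCPU in host 4; 0 vCPU remain.
Put 10 vCPU in host 6; 10 vCPU remain.
Put 9 vCPU in host 6; 1 vCPU remain.
Put 3 vCPU in host 2; 0 vCPU remain.
Put 2 vCPU in host 1; 0 vCPU remain.

6 hosts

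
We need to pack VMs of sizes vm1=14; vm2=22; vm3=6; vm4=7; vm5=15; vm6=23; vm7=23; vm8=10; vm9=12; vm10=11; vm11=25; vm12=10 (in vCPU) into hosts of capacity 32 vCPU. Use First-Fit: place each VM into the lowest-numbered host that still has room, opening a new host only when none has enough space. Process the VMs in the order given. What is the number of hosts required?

7

Put vm1 (14 vCPU) in host 1; 18 vCPU remain.
Put vm2 (22 vCPU) in host 2; 10 vCPU remain.
Put vm3 (6 vCPU) in host 1; 12 vCPU remain.
Put vm4 (7 vCPU) in host 1; 5 vCPU remain.
Put vm5 (15 vCPU) in host 3; 17 vCPU remain.
Put vm6 (23 vCPU) in host 4; 9 vCPU remain.
Put vm7 (23 vCPU) in host 5; 9 vCPU remain.
Put vm8 (10 vCPU) in host 2; 0 vCPU remain.
Put vm9 (12 vCPU) in host 3; 5 vCPU remain.
Put vm10 (11 vCPU) in host 6; 21 vCPU remain.
Put vm11 (25 vCPU) in host 7; 7 vCPU remain.
Put vm12 (10 vCPU) in host 6; 11 vCPU remain.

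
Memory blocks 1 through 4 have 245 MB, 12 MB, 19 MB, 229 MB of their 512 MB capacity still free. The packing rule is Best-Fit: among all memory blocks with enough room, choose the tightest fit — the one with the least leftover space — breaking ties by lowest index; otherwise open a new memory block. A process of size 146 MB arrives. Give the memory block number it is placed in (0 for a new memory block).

Memory blocks with room: memory block 1 (245 MB), memory block 4 (229 MB).
Tightest fit is memory block 4 with 229 MB free.

4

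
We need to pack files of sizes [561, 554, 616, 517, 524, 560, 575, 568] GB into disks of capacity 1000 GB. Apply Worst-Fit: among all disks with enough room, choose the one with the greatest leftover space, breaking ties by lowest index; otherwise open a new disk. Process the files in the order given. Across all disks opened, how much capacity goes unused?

Put 561 GB in disk 1; 439 GB remain.
Put 554 GB in disk 2; 446 GB remain.
Put 616 GB in disk 3; 384 GB remain.
Put 517 GB in disk 4; 483 GB remain.
Put 524 GB in disk 5; 476 GB remain.
Put 560 GB in disk 6; 440 GB remain.
Put 575 GB in disk 7; 425 GB remain.
Put 568 GB in disk 8; 432 GB remain.
8 disks × 1000 GB = 8000 GB; used 4475 GB; unused 3525 GB.

3525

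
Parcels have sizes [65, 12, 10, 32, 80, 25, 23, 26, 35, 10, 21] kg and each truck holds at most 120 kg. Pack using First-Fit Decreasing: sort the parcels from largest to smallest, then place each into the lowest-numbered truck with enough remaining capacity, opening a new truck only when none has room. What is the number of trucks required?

3

Sorted descending: 80, 65, 35, 32, 26, 25, 23, 21, 12, 10, 10.
80 kg → truck 1 (remaining 40 kg)
65 kg → truck 2 (remaining 55 kg)
35 kg → truck 1 (remaining 5 kg)
32 kg → truck 2 (remaining 23 kg)
26 kg → truck 3 (remaining 94 kg)
25 kg → truck 3 (remaining 69 kg)
23 kg → truck 2 (remaining 0 kg)
21 kg → truck 3 (remaining 48 kg)
12 kg → truck 3 (remaining 36 kg)
10 kg → truck 3 (remaining 26 kg)
10 kg → truck 3 (remaining 16 kg)
Final trucks: [80,35] [65,32,23] [26,25,21,12,10,10].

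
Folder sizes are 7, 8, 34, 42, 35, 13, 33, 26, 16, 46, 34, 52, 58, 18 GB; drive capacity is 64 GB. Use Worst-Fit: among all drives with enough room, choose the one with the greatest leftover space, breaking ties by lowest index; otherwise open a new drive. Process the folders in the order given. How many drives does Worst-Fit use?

Put 7 GB in drive 1; 57 GB remain.
Put 8 GB in drive 1; 49 GB remain.
Put 34 GB in drive 1; 15 GB remain.
Put 42 GB in drive 2; 22 GB remain.
Put 35 GB in drive 3; 29 GB remain.
Put 13 GB in drive 3; 16 GB remain.
Put 33 GB in drive 4; 31 GB remain.
Put 26 GB in drive 4; 5 GB remain.
Put 16 GB in drive 2; 6 GB remain.
Put 46 GB in drive 5; 18 GB remain.
Put 34 GB in drive 6; 30 GB remain.
Put 52 GB in drive 7; 12 GB remain.
Put 58 GB in drive 8; 6 GB remain.
Put 18 GB in drive 6; 12 GB remain.
Final drives: [7,8,34] [42,16] [35,13] [33,26] [46] [34,18] [52] [58].

8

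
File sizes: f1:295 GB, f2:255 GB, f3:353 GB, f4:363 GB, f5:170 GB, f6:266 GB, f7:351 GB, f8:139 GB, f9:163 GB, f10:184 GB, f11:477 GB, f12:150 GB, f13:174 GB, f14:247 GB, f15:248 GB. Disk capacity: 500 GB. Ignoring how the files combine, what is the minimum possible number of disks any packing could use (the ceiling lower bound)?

Total size = 295 + 255 + 353 + 363 + 170 + 266 + 351 + 139 + 163 + 184 + 477 + 150 + 174 + 247 + 248 = 3835 GB.
⌈3835 / 500⌉ = 8.

8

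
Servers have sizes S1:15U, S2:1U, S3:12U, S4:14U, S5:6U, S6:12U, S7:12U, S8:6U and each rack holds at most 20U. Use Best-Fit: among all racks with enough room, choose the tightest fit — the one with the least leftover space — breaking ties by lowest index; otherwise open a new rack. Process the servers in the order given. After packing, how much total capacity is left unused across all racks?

22

Put S1 (15U) in rack 1; 5U remain.
Put S2 (1U) in rack 1; 4U remain.
Put S3 (12U) in rack 2; 8U remain.
Put S4 (14U) in rack 3; 6U remain.
Put S5 (6U) in rack 3; 0U remain.
Put S6 (12U) in rack 4; 8U remain.
Put S7 (12U) in rack 5; 8U remain.
Put S8 (6U) in rack 2; 2U remain.
5 racks × 20U = 100U; used 78U; unused 22U.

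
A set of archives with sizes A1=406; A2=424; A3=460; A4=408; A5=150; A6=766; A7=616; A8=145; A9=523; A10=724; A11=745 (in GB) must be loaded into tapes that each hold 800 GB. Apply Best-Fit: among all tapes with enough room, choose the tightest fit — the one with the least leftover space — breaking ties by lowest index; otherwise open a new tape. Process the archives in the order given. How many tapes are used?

Put A1 (406 GB) in tape 1; 394 GB remain.
Put A2 (424 GB) in tape 2; 376 GB remain.
Put A3 (460 GB) in tape 3; 340 GB remain.
Put A4 (408 GB) in tape 4; 392 GB remain.
Put A5 (150 GB) in tape 3; 190 GB remain.
Put A6 (766 GB) in tape 5; 34 GB remain.
Put A7 (616 GB) in tape 6; 184 GB remain.
Put A8 (145 GB) in tape 6; 39 GB remain.
Put A9 (523 GB) in tape 7; 277 GB remain.
Put A10 (724 GB) in tape 8; 76 GB remain.
Put A11 (745 GB) in tape 9; 55 GB remain.
Final tapes: [406] [424] [460,150] [408] [766] [616,145] [523] [724] [745].

9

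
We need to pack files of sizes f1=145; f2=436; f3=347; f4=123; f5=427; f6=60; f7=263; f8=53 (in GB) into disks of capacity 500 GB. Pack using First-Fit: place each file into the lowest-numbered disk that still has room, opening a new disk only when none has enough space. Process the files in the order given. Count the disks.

4

Put f1 (145 GB) in disk 1; 355 GB remain.
Put f2 (436 GB) in disk 2; 64 GB remain.
Put f3 (347 GB) in disk 1; 8 GB remain.
Put f4 (123 GB) in disk 3; 377 GB remain.
Put f5 (427 GB) in disk 4; 73 GB remain.
Put f6 (60 GB) in disk 2; 4 GB remain.
Put f7 (263 GB) in disk 3; 114 GB remain.
Put f8 (53 GB) in disk 3; 61 GB remain.
Final disks: [145,347] [436,60] [123,263,53] [427].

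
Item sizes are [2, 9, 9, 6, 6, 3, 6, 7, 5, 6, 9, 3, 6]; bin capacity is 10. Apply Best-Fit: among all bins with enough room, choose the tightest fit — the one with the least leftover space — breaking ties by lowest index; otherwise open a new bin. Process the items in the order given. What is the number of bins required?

10

bin 1: place 2, 8 left
bin 2: place 9, 1 left
bin 3: place 9, 1 left
bin 1: place 6, 2 left
bin 4: place 6, 4 left
bin 4: place 3, 1 left
bin 5: place 6, 4 left
bin 6: place 7, 3 left
bin 7: place 5, 5 left
bin 8: place 6, 4 left
bin 9: place 9, 1 left
bin 6: place 3, 0 left
bin 10: place 6, 4 left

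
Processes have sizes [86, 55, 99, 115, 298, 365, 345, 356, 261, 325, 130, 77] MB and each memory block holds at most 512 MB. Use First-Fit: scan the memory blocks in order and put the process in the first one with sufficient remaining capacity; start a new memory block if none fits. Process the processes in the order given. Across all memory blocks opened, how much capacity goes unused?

1072

Put 86 MB in memory block 1; 426 MB remain.
Put 55 MB in memory block 1; 371 MB remain.
Put 99 MB in memory block 1; 272 MB remain.
Put 115 MB in memory block 1; 157 MB remain.
Put 298 MB in memory block 2; 214 MB remain.
Put 365 MB in memory block 3; 147 MB remain.
Put 345 MB in memory block 4; 167 MB remain.
Put 356 MB in memory block 5; 156 MB remain.
Put 261 MB in memory block 6; 251 MB remain.
Put 325 MB in memory block 7; 187 MB remain.
Put 130 MB in memory block 1; 27 MB remain.
Put 77 MB in memory block 2; 137 MB remain.
7 memory blocks × 512 MB = 3584 MB; used 2512 MB; unused 1072 MB.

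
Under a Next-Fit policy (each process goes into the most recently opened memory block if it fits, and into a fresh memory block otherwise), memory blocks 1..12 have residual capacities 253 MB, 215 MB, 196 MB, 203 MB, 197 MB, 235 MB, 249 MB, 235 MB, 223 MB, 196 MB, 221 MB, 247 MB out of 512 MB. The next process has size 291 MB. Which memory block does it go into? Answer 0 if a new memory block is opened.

Next-Fit only looks at memory block 12, which has 247 MB free.
291 MB does not fit, so a new memory block is opened.

0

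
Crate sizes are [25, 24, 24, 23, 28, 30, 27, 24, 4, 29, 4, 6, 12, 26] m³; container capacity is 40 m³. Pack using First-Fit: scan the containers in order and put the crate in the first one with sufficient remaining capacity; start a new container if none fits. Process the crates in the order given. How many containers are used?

10 containers

container 1: place 25 m³, 15 m³ left
container 2: place 24 m³, 16 m³ left
container 3: place 24 m³, 16 m³ left
container 4: place 23 m³, 17 m³ left
container 5: place 28 m³, 12 m³ left
container 6: place 30 m³, 10 m³ left
container 7: place 27 m³, 13 m³ left
container 8: place 24 m³, 16 m³ left
container 1: place 4 m³, 11 m³ left
container 9: place 29 m³, 11 m³ left
container 1: place 4 m³, 7 m³ left
container 1: place 6 m³, 1 m³ left
container 2: place 12 m³, 4 m³ left
container 10: place 26 m³, 14 m³ left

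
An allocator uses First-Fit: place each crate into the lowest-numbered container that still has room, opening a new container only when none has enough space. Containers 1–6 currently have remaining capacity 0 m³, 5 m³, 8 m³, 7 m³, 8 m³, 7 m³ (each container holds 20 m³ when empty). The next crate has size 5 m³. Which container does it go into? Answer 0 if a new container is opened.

Containers with room: container 2 (5 m³), container 3 (8 m³), container 4 (7 m³), container 5 (8 m³), container 6 (7 m³).
The first with room is container 2.

2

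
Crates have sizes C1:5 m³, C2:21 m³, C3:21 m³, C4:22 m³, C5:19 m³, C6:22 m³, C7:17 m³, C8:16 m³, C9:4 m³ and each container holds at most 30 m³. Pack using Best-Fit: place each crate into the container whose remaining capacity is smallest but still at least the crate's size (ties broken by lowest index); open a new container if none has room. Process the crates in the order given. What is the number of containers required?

7

Put C1 (5 m³) in container 1; 25 m³ remain.
Put C2 (21 m³) in container 1; 4 m³ remain.
Put C3 (21 m³) in container 2; 9 m³ remain.
Put C4 (22 m³) in container 3; 8 m³ remain.
Put C5 (19 m³) in container 4; 11 m³ remain.
Put C6 (22 m³) in container 5; 8 m³ remain.
Put C7 (17 m³) in container 6; 13 m³ remain.
Put C8 (16 m³) in container 7; 14 m³ remain.
Put C9 (4 m³) in container 1; 0 m³ remain.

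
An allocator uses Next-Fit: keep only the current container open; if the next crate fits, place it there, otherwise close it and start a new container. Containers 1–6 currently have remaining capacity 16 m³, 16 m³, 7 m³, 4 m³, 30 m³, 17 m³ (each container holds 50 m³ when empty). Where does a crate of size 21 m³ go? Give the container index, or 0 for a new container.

0

Next-Fit only looks at container 6, which has 17 m³ free.
21 m³ does not fit, so a new container is opened.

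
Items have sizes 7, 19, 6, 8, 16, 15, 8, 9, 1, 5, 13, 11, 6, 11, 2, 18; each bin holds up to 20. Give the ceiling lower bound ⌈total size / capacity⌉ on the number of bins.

8 bins

Total size = 7 + 19 + 6 + 8 + 16 + 15 + 8 + 9 + 1 + 5 + 13 + 11 + 6 + 11 + 2 + 18 = 155.
⌈155 / 20⌉ = 8.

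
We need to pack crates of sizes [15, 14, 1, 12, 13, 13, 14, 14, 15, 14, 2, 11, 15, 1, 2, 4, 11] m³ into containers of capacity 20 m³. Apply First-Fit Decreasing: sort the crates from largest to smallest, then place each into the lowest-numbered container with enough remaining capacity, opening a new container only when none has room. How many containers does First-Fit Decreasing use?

Sorted descending: 15, 15, 15, 14, 14, 14, 14, 13, 13, 12, 11, 11, 4, 2, 2, 1, 1.
Put 15 m³ in container 1; 5 m³ remain.
Put 15 m³ in container 2; 5 m³ remain.
Put 15 m³ in container 3; 5 m³ remain.
Put 14 m³ in container 4; 6 m³ remain.
Put 14 m³ in container 5; 6 m³ remain.
Put 14 m³ in container 6; 6 m³ remain.
Put 14 m³ in container 7; 6 m³ remain.
Put 13 m³ in container 8; 7 m³ remain.
Put 13 m³ in container 9; 7 m³ remain.
Put 12 m³ in container 10; 8 m³ remain.
Put 11 m³ in container 11; 9 m³ remain.
Put 11 m³ in container 12; 9 m³ remain.
Put 4 m³ in container 1; 1 m³ remain.
Put 2 m³ in container 2; 3 m³ remain.
Put 2 m³ in container 2; 1 m³ remain.
Put 1 m³ in container 1; 0 m³ remain.
Put 1 m³ in container 2; 0 m³ remain.

12 containers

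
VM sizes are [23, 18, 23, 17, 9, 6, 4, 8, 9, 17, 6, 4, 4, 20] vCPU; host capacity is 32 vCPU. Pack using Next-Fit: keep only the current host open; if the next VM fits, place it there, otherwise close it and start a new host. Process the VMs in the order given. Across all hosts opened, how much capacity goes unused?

56

Put 23 vCPU in host 1; 9 vCPU remain.
Put 18 vCPU in host 2; 14 vCPU remain.
Put 23 vCPU in host 3; 9 vCPU remain.
Put 17 vCPU in host 4; 15 vCPU remain.
Put 9 vCPU in host 4; 6 vCPU remain.
Put 6 vCPU in host 4; 0 vCPU remain.
Put 4 vCPU in host 5; 28 vCPU remain.
Put 8 vCPU in host 5; 20 vCPU remain.
Put 9 vCPU in host 5; 11 vCPU remain.
Put 17 vCPU in host 6; 15 vCPU remain.
Put 6 vCPU in host 6; 9 vCPU remain.
Put 4 vCPU in host 6; 5 vCPU remain.
Put 4 vCPU in host 6; 1 vCPU remain.
Put 20 vCPU in host 7; 12 vCPU remain.
7 hosts × 32 vCPU = 224 vCPU; used 168 vCPU; unused 56 vCPU.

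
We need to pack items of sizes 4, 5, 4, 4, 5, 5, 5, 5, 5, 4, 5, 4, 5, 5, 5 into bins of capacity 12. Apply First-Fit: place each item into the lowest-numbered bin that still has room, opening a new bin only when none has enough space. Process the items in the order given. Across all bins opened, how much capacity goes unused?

14

4 → bin 1 (remaining 8)
5 → bin 1 (remaining 3)
4 → bin 2 (remaining 8)
4 → bin 2 (remaining 4)
5 → bin 3 (remaining 7)
5 → bin 3 (remaining 2)
5 → bin 4 (remaining 7)
5 → bin 4 (remaining 2)
5 → bin 5 (remaining 7)
4 → bin 2 (remaining 0)
5 → bin 5 (remaining 2)
4 → bin 6 (remaining 8)
5 → bin 6 (remaining 3)
5 → bin 7 (remaining 7)
5 → bin 7 (remaining 2)
7 bins × 12 = 84; used 70; unused 14.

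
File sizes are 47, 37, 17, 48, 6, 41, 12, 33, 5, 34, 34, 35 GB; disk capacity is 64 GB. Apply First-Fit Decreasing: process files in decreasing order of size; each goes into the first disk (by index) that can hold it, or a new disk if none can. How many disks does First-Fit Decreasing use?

Sorted descending: 48, 47, 41, 37, 35, 34, 34, 33, 17, 12, 6, 5.
disk 1: place 48 GB, 16 GB left
disk 2: place 47 GB, 17 GB left
disk 3: place 41 GB, 23 GB left
disk 4: place 37 GB, 27 GB left
disk 5: place 35 GB, 29 GB left
disk 6: place 34 GB, 30 GB left
disk 7: place 34 GB, 30 GB left
disk 8: place 33 GB, 31 GB left
disk 2: place 17 GB, 0 GB left
disk 1: place 12 GB, 4 GB left
disk 3: place 6 GB, 17 GB left
disk 3: place 5 GB, 12 GB left

8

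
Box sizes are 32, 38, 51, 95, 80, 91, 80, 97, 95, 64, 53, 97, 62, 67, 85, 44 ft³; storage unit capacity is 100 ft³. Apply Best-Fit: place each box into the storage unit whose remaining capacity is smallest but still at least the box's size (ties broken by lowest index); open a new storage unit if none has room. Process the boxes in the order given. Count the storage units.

14

32 ft³ → storage unit 1 (remaining 68 ft³)
38 ft³ → storage unit 1 (remaining 30 ft³)
51 ft³ → storage unit 2 (remaining 49 ft³)
95 ft³ → storage unit 3 (remaining 5 ft³)
80 ft³ → storage unit 4 (remaining 20 ft³)
91 ft³ → storage unit 5 (remaining 9 ft³)
80 ft³ → storage unit 6 (remaining 20 ft³)
97 ft³ → storage unit 7 (remaining 3 ft³)
95 ft³ → storage unit 8 (remaining 5 ft³)
64 ft³ → storage unit 9 (remaining 36 ft³)
53 ft³ → storage unit 10 (remaining 47 ft³)
97 ft³ → storage unit 11 (remaining 3 ft³)
62 ft³ → storage unit 12 (remaining 38 ft³)
67 ft³ → storage unit 13 (remaining 33 ft³)
85 ft³ → storage unit 14 (remaining 15 ft³)
44 ft³ → storage unit 10 (remaining 3 ft³)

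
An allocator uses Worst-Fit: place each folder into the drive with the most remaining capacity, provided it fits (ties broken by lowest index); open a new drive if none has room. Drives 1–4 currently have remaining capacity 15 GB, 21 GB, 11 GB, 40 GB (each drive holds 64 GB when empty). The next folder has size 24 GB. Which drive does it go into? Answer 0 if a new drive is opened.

Drives with room: drive 4 (40 GB).
Most room is drive 4 with 40 GB free.

4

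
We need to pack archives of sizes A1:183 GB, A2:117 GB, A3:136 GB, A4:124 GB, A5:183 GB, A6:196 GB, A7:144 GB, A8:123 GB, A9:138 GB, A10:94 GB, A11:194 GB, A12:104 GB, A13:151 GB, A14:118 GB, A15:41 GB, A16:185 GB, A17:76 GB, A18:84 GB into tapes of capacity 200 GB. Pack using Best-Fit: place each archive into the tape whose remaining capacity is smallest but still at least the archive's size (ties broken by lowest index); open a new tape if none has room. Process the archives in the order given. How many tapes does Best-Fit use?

A1 (183 GB) → tape 1 (remaining 17 GB)
A2 (117 GB) → tape 2 (remaining 83 GB)
A3 (136 GB) → tape 3 (remaining 64 GB)
A4 (124 GB) → tape 4 (remaining 76 GB)
A5 (183 GB) → tape 5 (remaining 17 GB)
A6 (196 GB) → tape 6 (remaining 4 GB)
A7 (144 GB) → tape 7 (remaining 56 GB)
A8 (123 GB) → tape 8 (remaining 77 GB)
A9 (138 GB) → tape 9 (remaining 62 GB)
A10 (94 GB) → tape 10 (remaining 106 GB)
A11 (194 GB) → tape 11 (remaining 6 GB)
A12 (104 GB) → tape 10 (remaining 2 GB)
A13 (151 GB) → tape 12 (remaining 49 GB)
A14 (118 GB) → tape 13 (remaining 82 GB)
A15 (41 GB) → tape 12 (remaining 8 GB)
A16 (185 GB) → tape 14 (remaining 15 GB)
A17 (76 GB) → tape 4 (remaining 0 GB)
A18 (84 GB) → tape 15 (remaining 116 GB)

15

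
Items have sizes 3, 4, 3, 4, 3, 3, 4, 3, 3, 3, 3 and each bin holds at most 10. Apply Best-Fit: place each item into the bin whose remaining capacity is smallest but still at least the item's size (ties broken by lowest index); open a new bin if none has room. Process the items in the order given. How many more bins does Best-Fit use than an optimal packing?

Best-Fit: [3,4,3] [4,3,3] [4,3,3] [3,3] → 4 bins.
Total size 36; any packing needs at least ⌈36/10⌉ = 4 bins.
So 4 is already optimal.

0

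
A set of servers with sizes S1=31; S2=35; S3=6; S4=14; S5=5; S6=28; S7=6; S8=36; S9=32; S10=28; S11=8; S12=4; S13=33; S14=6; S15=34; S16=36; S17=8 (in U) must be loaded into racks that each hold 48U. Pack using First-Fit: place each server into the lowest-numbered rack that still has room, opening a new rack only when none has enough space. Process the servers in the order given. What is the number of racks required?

9 racks

rack 1: place S1 (31U), 17U left
rack 2: place S2 (35U), 13U left
rack 1: place S3 (6U), 11U left
rack 3: place S4 (14U), 34U left
rack 1: place S5 (5U), 6U left
rack 3: place S6 (28U), 6U left
rack 1: place S7 (6U), 0U left
rack 4: place S8 (36U), 12U left
rack 5: place S9 (32U), 16U left
rack 6: place S10 (28U), 20U left
rack 2: place S11 (8U), 5U left
rack 2: place S12 (4U), 1U left
rack 7: place S13 (33U), 15U left
rack 3: place S14 (6U), 0U left
rack 8: place S15 (34U), 14U left
rack 9: place S16 (36U), 12U left
rack 4: place S17 (8U), 4U left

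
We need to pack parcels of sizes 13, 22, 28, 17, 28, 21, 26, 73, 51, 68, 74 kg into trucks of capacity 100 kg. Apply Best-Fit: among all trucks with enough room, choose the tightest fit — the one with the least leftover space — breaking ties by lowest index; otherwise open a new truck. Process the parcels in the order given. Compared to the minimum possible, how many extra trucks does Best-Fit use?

1

Best-Fit: [13,22,28,17] [28,21,26] [73] [51] [68] [74] → 6 trucks.
Total size 421 kg; any packing needs at least ⌈421/100⌉ = 5 trucks.
An optimal packing achieves that bound: [74,26] [73,22] [68,28] [51,28,21] [17,13] → 5 trucks.
Excess: 6 − 5 = 1.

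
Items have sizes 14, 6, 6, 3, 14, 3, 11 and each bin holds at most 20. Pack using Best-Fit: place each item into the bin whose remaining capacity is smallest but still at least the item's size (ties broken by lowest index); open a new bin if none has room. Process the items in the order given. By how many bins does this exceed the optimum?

0

Best-Fit: [14,6] [6,3,11] [14,3] → 3 bins.
Total size 57; any packing needs at least ⌈57/20⌉ = 3 bins.
So 3 is already optimal.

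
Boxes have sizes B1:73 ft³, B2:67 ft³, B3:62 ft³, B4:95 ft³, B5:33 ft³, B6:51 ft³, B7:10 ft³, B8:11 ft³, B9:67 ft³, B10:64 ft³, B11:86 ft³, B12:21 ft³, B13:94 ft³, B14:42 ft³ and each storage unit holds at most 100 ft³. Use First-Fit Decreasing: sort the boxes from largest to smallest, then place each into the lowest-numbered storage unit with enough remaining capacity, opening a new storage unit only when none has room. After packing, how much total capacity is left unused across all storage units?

Sorted descending: 95, 94, 86, 73, 67, 67, 64, 62, 51, 42, 33, 21, 11, 10.
storage unit 1: place 95 ft³, 5 ft³ left
storage unit 2: place 94 ft³, 6 ft³ left
storage unit 3: place 86 ft³, 14 ft³ left
storage unit 4: place 73 ft³, 27 ft³ left
storage unit 5: place 67 ft³, 33 ft³ left
storage unit 6: place 67 ft³, 33 ft³ left
storage unit 7: place 64 ft³, 36 ft³ left
storage unit 8: place 62 ft³, 38 ft³ left
storage unit 9: place 51 ft³, 49 ft³ left
storage unit 9: place 42 ft³, 7 ft³ left
storage unit 5: place 33 ft³, 0 ft³ left
storage unit 4: place 21 ft³, 6 ft³ left
storage unit 3: place 11 ft³, 3 ft³ left
storage unit 6: place 10 ft³, 23 ft³ left
9 storage units × 100 ft³ = 900 ft³; used 776 ft³; unused 124 ft³.

124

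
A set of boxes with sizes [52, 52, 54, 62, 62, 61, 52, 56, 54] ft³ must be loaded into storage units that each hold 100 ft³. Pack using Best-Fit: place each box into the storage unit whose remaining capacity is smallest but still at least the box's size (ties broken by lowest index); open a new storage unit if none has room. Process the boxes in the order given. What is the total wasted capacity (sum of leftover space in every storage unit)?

52 ft³ → storage unit 1 (remaining 48 ft³)
52 ft³ → storage unit 2 (remaining 48 ft³)
54 ft³ → storage unit 3 (remaining 46 ft³)
62 ft³ → storage unit 4 (remaining 38 ft³)
62 ft³ → storage unit 5 (remaining 38 ft³)
61 ft³ → storage unit 6 (remaining 39 ft³)
52 ft³ → storage unit 7 (remaining 48 ft³)
56 ft³ → storage unit 8 (remaining 44 ft³)
54 ft³ → storage unit 9 (remaining 46 ft³)
9 storage units × 100 ft³ = 900 ft³; used 505 ft³; unused 395 ft³.

395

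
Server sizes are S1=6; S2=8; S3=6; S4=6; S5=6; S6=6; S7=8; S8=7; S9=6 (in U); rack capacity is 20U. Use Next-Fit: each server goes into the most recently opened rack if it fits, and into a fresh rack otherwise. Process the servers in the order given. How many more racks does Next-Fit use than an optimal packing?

1

Next-Fit: [6,8,6] [6,6,6] [8,7] [6] → 4 racks.
Total size 59U; any packing needs at least ⌈59/20⌉ = 3 racks.
An optimal packing achieves that bound: [8,6,6] [8,6,6] [7,6,6] → 3 racks.
Excess: 4 − 3 = 1.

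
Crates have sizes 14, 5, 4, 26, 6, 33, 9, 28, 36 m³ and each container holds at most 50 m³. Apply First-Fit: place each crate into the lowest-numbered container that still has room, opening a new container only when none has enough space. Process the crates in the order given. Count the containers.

14 m³ → container 1 (remaining 36 m³)
5 m³ → container 1 (remaining 31 m³)
4 m³ → container 1 (remaining 27 m³)
26 m³ → container 1 (remaining 1 m³)
6 m³ → container 2 (remaining 44 m³)
33 m³ → container 2 (remaining 11 m³)
9 m³ → container 2 (remaining 2 m³)
28 m³ → container 3 (remaining 22 m³)
36 m³ → container 4 (remaining 14 m³)

4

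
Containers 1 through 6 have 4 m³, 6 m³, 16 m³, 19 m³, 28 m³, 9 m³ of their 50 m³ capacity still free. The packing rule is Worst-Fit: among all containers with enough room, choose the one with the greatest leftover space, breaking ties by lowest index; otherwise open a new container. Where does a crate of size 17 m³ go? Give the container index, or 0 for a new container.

5

Containers with room: container 4 (19 m³), container 5 (28 m³).
Most room is container 5 with 28 m³ free.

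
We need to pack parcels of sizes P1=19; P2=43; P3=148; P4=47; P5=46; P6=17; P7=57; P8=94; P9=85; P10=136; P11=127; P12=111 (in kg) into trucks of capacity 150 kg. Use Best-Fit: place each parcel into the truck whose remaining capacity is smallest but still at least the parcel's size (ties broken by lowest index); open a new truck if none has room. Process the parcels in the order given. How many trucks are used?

Put P1 (19 kg) in truck 1; 131 kg remain.
Put P2 (43 kg) in truck 1; 88 kg remain.
Put P3 (148 kg) in truck 2; 2 kg remain.
Put P4 (47 kg) in truck 1; 41 kg remain.
Put P5 (46 kg) in truck 3; 104 kg remain.
Put P6 (17 kg) in truck 1; 24 kg remain.
Put P7 (57 kg) in truck 3; 47 kg remain.
Put P8 (94 kg) in truck 4; 56 kg remain.
Put P9 (85 kg) in truck 5; 65 kg remain.
Put P10 (136 kg) in truck 6; 14 kg remain.
Put P11 (127 kg) in truck 7; 23 kg remain.
Put P12 (111 kg) in truck 8; 39 kg remain.

8 trucks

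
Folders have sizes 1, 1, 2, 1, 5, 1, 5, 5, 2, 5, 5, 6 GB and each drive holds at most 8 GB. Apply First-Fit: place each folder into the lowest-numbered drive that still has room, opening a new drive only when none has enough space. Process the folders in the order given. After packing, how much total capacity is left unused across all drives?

drive 1: place 1 GB, 7 GB left
drive 1: place 1 GB, 6 GB left
drive 1: place 2 GB, 4 GB left
drive 1: place 1 GB, 3 GB left
drive 2: place 5 GB, 3 GB left
drive 1: place 1 GB, 2 GB left
drive 3: place 5 GB, 3 GB left
drive 4: place 5 GB, 3 GB left
drive 1: place 2 GB, 0 GB left
drive 5: place 5 GB, 3 GB left
drive 6: place 5 GB, 3 GB left
drive 7: place 6 GB, 2 GB left
7 drives × 8 GB = 56 GB; used 39 GB; unused 17 GB.

17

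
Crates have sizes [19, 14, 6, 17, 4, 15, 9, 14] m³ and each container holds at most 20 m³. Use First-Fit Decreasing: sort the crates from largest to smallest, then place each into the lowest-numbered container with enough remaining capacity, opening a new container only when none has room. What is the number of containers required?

Sorted descending: 19, 17, 15, 14, 14, 9, 6, 4.
19 m³ → container 1 (remaining 1 m³)
17 m³ → container 2 (remaining 3 m³)
15 m³ → container 3 (remaining 5 m³)
14 m³ → container 4 (remaining 6 m³)
14 m³ → container 5 (remaining 6 m³)
9 m³ → container 6 (remaining 11 m³)
6 m³ → container 4 (remaining 0 m³)
4 m³ → container 3 (remaining 1 m³)

6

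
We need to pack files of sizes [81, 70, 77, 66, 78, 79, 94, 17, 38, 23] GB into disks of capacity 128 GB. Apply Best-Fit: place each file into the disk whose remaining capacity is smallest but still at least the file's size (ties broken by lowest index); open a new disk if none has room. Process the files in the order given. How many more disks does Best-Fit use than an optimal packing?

Best-Fit: [81,38] [70] [77] [66] [78] [79,23] [94,17] → 7 disks.
7 files exceed 64 GB (half the capacity), and no two of those can share a disk, so at least 7 disks are needed.
So 7 is already optimal.

0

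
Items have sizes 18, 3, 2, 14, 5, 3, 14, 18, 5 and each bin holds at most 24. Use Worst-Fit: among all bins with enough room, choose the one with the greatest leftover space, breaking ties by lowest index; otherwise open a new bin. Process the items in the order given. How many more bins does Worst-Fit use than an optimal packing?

Worst-Fit: [18,3,2] [14,5,3] [14,5] [18] → 4 bins.
Total size 82; any packing needs at least ⌈82/24⌉ = 4 bins.
So 4 is already optimal.

0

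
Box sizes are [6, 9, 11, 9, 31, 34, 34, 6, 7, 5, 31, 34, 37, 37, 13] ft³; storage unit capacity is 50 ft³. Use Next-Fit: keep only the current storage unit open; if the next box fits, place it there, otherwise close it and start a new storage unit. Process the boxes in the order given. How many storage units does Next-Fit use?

6 ft³ → storage unit 1 (remaining 44 ft³)
9 ft³ → storage unit 1 (remaining 35 ft³)
11 ft³ → storage unit 1 (remaining 24 ft³)
9 ft³ → storage unit 1 (remaining 15 ft³)
31 ft³ → storage unit 2 (remaining 19 ft³)
34 ft³ → storage unit 3 (remaining 16 ft³)
34 ft³ → storage unit 4 (remaining 16 ft³)
6 ft³ → storage unit 4 (remaining 10 ft³)
7 ft³ → storage unit 4 (remaining 3 ft³)
5 ft³ → storage unit 5 (remaining 45 ft³)
31 ft³ → storage unit 5 (remaining 14 ft³)
34 ft³ → storage unit 6 (remaining 16 ft³)
37 ft³ → storage unit 7 (remaining 13 ft³)
37 ft³ → storage unit 8 (remaining 13 ft³)
13 ft³ → storage unit 8 (remaining 0 ft³)

8 storage units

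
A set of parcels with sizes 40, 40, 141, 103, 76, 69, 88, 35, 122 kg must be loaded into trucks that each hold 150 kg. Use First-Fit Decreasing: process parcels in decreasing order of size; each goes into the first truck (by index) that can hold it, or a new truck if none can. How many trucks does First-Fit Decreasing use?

6 trucks

Sorted descending: 141, 122, 103, 88, 76, 69, 40, 40, 35.
truck 1: place 141 kg, 9 kg left
truck 2: place 122 kg, 28 kg left
truck 3: place 103 kg, 47 kg left
truck 4: place 88 kg, 62 kg left
truck 5: place 76 kg, 74 kg left
truck 5: place 69 kg, 5 kg left
truck 3: place 40 kg, 7 kg left
truck 4: place 40 kg, 22 kg left
truck 6: place 35 kg, 115 kg left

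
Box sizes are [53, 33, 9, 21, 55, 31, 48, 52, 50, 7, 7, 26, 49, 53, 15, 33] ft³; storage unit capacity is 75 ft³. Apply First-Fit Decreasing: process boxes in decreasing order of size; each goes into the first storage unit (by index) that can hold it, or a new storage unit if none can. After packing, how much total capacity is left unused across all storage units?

133

Sorted descending: 55, 53, 53, 52, 50, 49, 48, 33, 33, 31, 26, 21, 15, 9, 7, 7.
storage unit 1: place 55 ft³, 20 ft³ left
storage unit 2: place 53 ft³, 22 ft³ left
storage unit 3: place 53 ft³, 22 ft³ left
storage unit 4: place 52 ft³, 23 ft³ left
storage unit 5: place 50 ft³, 25 ft³ left
storage unit 6: place 49 ft³, 26 ft³ left
storage unit 7: place 48 ft³, 27 ft³ left
storage unit 8: place 33 ft³, 42 ft³ left
storage unit 8: place 33 ft³, 9 ft³ left
storage unit 9: place 31 ft³, 44 ft³ left
storage unit 6: place 26 ft³, 0 ft³ left
storage unit 2: place 21 ft³, 1 ft³ left
storage unit 1: place 15 ft³, 5 ft³ left
storage unit 3: place 9 ft³, 13 ft³ left
storage unit 3: place 7 ft³, 6 ft³ left
storage unit 4: place 7 ft³, 16 ft³ left
9 storage units × 75 ft³ = 675 ft³; used 542 ft³; unused 133 ft³.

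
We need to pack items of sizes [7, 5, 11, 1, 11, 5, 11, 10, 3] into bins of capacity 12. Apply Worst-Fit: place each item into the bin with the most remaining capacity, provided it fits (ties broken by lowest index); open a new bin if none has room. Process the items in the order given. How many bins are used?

6

7 → bin 1 (remaining 5)
5 → bin 1 (remaining 0)
11 → bin 2 (remaining 1)
1 → bin 2 (remaining 0)
11 → bin 3 (remaining 1)
5 → bin 4 (remaining 7)
11 → bin 5 (remaining 1)
10 → bin 6 (remaining 2)
3 → bin 4 (remaining 4)
Final bins: [7,5] [11,1] [11] [5,3] [11] [10].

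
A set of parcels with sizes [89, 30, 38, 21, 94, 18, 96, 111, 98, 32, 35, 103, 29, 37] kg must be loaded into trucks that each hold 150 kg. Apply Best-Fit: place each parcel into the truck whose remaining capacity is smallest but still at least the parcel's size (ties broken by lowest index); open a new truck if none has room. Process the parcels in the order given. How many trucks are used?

89 kg → truck 1 (remaining 61 kg)
30 kg → truck 1 (remaining 31 kg)
38 kg → truck 2 (remaining 112 kg)
21 kg → truck 1 (remaining 10 kg)
94 kg → truck 2 (remaining 18 kg)
18 kg → truck 2 (remaining 0 kg)
96 kg → truck 3 (remaining 54 kg)
111 kg → truck 4 (remaining 39 kg)
98 kg → truck 5 (remaining 52 kg)
32 kg → truck 4 (remaining 7 kg)
35 kg → truck 5 (remaining 17 kg)
103 kg → truck 6 (remaining 47 kg)
29 kg → truck 6 (remaining 18 kg)
37 kg → truck 3 (remaining 17 kg)
Final trucks: [89,30,21] [38,94,18] [96,37] [111,32] [98,35] [103,29].

6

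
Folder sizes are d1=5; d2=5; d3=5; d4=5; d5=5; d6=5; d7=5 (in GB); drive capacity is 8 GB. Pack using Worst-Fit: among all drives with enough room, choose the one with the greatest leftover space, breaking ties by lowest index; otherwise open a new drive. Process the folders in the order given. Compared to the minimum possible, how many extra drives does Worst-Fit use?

0

Worst-Fit: [5] [5] [5] [5] [5] [5] [5] → 7 drives.
7 folders exceed 4 GB (half the capacity), and no two of those can share a drive, so at least 7 drives are needed.
So 7 is already optimal.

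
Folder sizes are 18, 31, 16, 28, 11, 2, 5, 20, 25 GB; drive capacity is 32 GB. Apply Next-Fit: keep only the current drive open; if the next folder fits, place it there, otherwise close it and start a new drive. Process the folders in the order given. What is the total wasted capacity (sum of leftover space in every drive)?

68

drive 1: place 18 GB, 14 GB left
drive 2: place 31 GB, 1 GB left
drive 3: place 16 GB, 16 GB left
drive 4: place 28 GB, 4 GB left
drive 5: place 11 GB, 21 GB left
drive 5: place 2 GB, 19 GB left
drive 5: place 5 GB, 14 GB left
drive 6: place 20 GB, 12 GB left
drive 7: place 25 GB, 7 GB left
7 drives × 32 GB = 224 GB; used 156 GB; unused 68 GB.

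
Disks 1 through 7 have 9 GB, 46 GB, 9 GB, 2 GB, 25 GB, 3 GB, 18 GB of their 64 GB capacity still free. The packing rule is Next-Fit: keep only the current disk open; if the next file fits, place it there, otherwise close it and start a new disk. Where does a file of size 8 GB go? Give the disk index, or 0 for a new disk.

Next-Fit only looks at disk 7, which has 18 GB free.
8 GB fits there.

7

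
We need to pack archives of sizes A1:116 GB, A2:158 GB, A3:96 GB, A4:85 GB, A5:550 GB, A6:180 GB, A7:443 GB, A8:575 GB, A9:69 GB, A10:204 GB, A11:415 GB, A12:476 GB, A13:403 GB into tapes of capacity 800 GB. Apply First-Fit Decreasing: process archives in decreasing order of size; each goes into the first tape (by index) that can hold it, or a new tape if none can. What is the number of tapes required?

6 tapes

Sorted descending: 575, 550, 476, 443, 415, 403, 204, 180, 158, 116, 96, 85, 69.
tape 1: place 575 GB, 225 GB left
tape 2: place 550 GB, 250 GB left
tape 3: place 476 GB, 324 GB left
tape 4: place 443 GB, 357 GB left
tape 5: place 415 GB, 385 GB left
tape 6: place 403 GB, 397 GB left
tape 1: place 204 GB, 21 GB left
tape 2: place 180 GB, 70 GB left
tape 3: place 158 GB, 166 GB left
tape 3: place 116 GB, 50 GB left
tape 4: place 96 GB, 261 GB left
tape 4: place 85 GB, 176 GB left
tape 2: place 69 GB, 1 GB left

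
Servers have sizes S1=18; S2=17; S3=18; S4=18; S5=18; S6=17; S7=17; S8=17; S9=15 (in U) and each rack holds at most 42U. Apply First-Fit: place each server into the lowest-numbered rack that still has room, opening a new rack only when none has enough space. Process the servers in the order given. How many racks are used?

5

S1 (18U) → rack 1 (remaining 24U)
S2 (17U) → rack 1 (remaining 7U)
S3 (18U) → rack 2 (remaining 24U)
S4 (18U) → rack 2 (remaining 6U)
S5 (18U) → rack 3 (remaining 24U)
S6 (17U) → rack 3 (remaining 7U)
S7 (17U) → rack 4 (remaining 25U)
S8 (17U) → rack 4 (remaining 8U)
S9 (15U) → rack 5 (remaining 27U)
Final racks: [18,17] [18,18] [18,17] [17,17] [15].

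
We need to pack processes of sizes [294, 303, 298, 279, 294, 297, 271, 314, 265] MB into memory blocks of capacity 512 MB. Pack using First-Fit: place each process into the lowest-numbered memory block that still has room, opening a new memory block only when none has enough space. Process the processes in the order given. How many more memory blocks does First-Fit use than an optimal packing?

0

First-Fit: [294] [303] [298] [279] [294] [297] [271] [314] [265] → 9 memory blocks.
9 processes exceed 256 MB (half the capacity), and no two of those can share a memory block, so at least 9 memory blocks are needed.
So 9 is already optimal.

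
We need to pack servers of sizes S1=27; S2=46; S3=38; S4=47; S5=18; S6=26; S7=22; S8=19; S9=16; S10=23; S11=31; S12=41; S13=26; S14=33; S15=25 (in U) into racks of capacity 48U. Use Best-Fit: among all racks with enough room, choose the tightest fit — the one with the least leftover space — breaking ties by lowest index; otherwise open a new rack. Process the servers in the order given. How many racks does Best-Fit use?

11

rack 1: place S1 (27U), 21U left
rack 2: place S2 (46U), 2U left
rack 3: place S3 (38U), 10U left
rack 4: place S4 (47U), 1U left
rack 1: place S5 (18U), 3U left
rack 5: place S6 (26U), 22U left
rack 5: place S7 (22U), 0U left
rack 6: place S8 (19U), 29U left
rack 6: place S9 (16U), 13U left
rack 7: place S10 (23U), 25U left
rack 8: place S11 (31U), 17U left
rack 9: place S12 (41U), 7U left
rack 10: place S13 (26U), 22U left
rack 11: place S14 (33U), 15U left
rack 7: place S15 (25U), 0U left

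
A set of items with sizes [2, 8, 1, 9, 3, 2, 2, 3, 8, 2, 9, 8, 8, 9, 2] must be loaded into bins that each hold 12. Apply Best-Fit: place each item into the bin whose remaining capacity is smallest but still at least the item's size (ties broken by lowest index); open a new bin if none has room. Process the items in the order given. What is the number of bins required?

2 → bin 1 (remaining 10)
8 → bin 1 (remaining 2)
1 → bin 1 (remaining 1)
9 → bin 2 (remaining 3)
3 → bin 2 (remaining 0)
2 → bin 3 (remaining 10)
2 → bin 3 (remaining 8)
3 → bin 3 (remaining 5)
8 → bin 4 (remaining 4)
2 → bin 4 (remaining 2)
9 → bin 5 (remaining 3)
8 → bin 6 (remaining 4)
8 → bin 7 (remaining 4)
9 → bin 8 (remaining 3)
2 → bin 4 (remaining 0)
Final bins: [2,8,1] [9,3] [2,2,3] [8,2,2] [9] [8] [8] [9].

8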